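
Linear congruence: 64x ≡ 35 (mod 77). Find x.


GCD(64, 77) = 1, unique solution
a^(-1) mod 77 = 71
x = 71 * 35 mod 77 = 21

x ≡ 21 (mod 77)


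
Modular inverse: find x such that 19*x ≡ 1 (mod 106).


Use the extended Euclidean algorithm on (106, 19); each row r = 106*s + 19*t:
r=106, s=1, t=0
r=19, s=0, t=1
q=5: r=11, s=1, t=-5   [106*(1) + 19*(-5) = 11]
q=1: r=8, s=-1, t=6   [106*(-1) + 19*(6) = 8]
q=1: r=3, s=2, t=-11   [106*(2) + 19*(-11) = 3]
q=2: r=2, s=-5, t=28   [106*(-5) + 19*(28) = 2]
q=1: r=1, s=7, t=-39   [106*(7) + 19*(-39) = 1]
q=2: r=0, s=-19, t=106   [106*(-19) + 19*(106) = 0]
GCD = 1 with t = -39, so 19*(-39) ≡ 1 (mod 106)
Inverse = -39 mod 106 = 67
Check: 19 * 67 = 1273 ≡ 1 (mod 106)

19^(-1) ≡ 67 (mod 106)


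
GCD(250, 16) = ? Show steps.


250 = 15 * 16 + 10
16 = 1 * 10 + 6
10 = 1 * 6 + 4
6 = 1 * 4 + 2
4 = 2 * 2 + 0
GCD = 2


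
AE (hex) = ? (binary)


AE (base 16) = 174 (decimal)
174 (decimal) = 10101110 (base 2)


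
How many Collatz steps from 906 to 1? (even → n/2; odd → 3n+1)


906 → 453 → 1360 → 680 → 340 → 170 → 85 → 256 → 128 → 64 → 32 → 16 → 8 → 4 → 2 → 1
Total steps = 15

15 steps


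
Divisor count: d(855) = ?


855 = 3^2 × 5^1 × 19^1
d(855) = (2+1) × (1+1) × (1+1) = 12

12 divisors


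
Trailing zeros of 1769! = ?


floor(1769/5) = 353
floor(1769/25) = 70
floor(1769/125) = 14
floor(1769/625) = 2
Total = 439

439 trailing zeros


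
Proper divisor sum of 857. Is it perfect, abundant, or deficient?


Proper divisors: 1
Sum = 1 = 1
1 < 857 → deficient

s(857) = 1 (deficient)


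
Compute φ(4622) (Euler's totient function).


4622 = 2 × 2311
Prime factors: 2, 2311
φ(4622) = 4622 × (1-1/2) × (1-1/2311)
= 4622 × 1/2 × 2310/2311 = 2310

φ(4622) = 2310


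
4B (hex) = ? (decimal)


4B (base 16) = 75 (decimal)
75 (decimal) = 75 (base 10)


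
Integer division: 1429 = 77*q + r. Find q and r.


1429 = 77 * 18 + 43
Check: 1386 + 43 = 1429

q = 18, r = 43


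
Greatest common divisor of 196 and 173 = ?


196 = 1 * 173 + 23
173 = 7 * 23 + 12
23 = 1 * 12 + 11
12 = 1 * 11 + 1
11 = 11 * 1 + 0
GCD = 1


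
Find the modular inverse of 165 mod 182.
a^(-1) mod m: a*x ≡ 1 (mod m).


Use the extended Euclidean algorithm on (182, 165); each row r = 182*s + 165*t:
r=182, s=1, t=0
r=165, s=0, t=1
q=1: r=17, s=1, t=-1   [182*(1) + 165*(-1) = 17]
q=9: r=12, s=-9, t=10   [182*(-9) + 165*(10) = 12]
q=1: r=5, s=10, t=-11   [182*(10) + 165*(-11) = 5]
q=2: r=2, s=-29, t=32   [182*(-29) + 165*(32) = 2]
q=2: r=1, s=68, t=-75   [182*(68) + 165*(-75) = 1]
q=2: r=0, s=-165, t=182   [182*(-165) + 165*(182) = 0]
GCD = 1 with t = -75, so 165*(-75) ≡ 1 (mod 182)
Inverse = -75 mod 182 = 107
Check: 165 * 107 = 17655 ≡ 1 (mod 182)

165^(-1) ≡ 107 (mod 182)


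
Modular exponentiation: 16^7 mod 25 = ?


16^1 mod 25 = 16
16^2 mod 25 = 6
16^3 mod 25 = 21
16^4 mod 25 = 11
16^5 mod 25 = 1
16^6 mod 25 = 16
16^7 mod 25 = 6


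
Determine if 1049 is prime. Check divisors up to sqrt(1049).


Check divisors up to sqrt(1049) = 32.3883
No divisors found.
1049 is prime.

Yes, 1049 is prime


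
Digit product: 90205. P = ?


9 × 0 × 2 × 0 × 5 = 0


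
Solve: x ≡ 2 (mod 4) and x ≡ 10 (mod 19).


M = 4*19 = 76
M1 = M/4 = 19, M2 = M/19 = 4
M1^(-1) mod 4 = 3, M2^(-1) mod 19 = 5
x = 2*19*3 + 10*4*5 = 314
314 mod 76 = 10
Check: 10 mod 4 = 2 ✓, 10 mod 19 = 10 ✓

x ≡ 10 (mod 76)


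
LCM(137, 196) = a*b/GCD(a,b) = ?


GCD(137, 196) = 1
LCM = 137*196/1 = 26852/1 = 26852

LCM = 26852


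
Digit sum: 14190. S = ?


1 + 4 + 1 + 9 + 0 = 15


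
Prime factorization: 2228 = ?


2228 / 2 = 1114
1114 / 2 = 557
557 / 557 = 1
2228 = 2^2 × 557


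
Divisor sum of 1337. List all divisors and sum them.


Divisors of 1337: 1, 7, 191, 1337
Sum = 1 + 7 + 191 + 1337 = 1536

σ(1337) = 1536


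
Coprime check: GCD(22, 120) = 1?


Euclidean algorithm:
120 = 5 * 22 + 10
22 = 2 * 10 + 2
10 = 5 * 2 + 0
GCD(22, 120) = 2

No, not coprime (GCD = 2)


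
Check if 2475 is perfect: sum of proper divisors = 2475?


Proper divisors of 2475: 1, 3, 5, 9, 11, 15, 25, 33, 45, 55, 75, 99, 165, 225, 275, 495, 825
Sum = 1 + 3 + 5 + 9 + 11 + 15 + 25 + 33 + 45 + 55 + 75 + 99 + 165 + 225 + 275 + 495 + 825 = 2361

No, 2475 is not perfect (2361 ≠ 2475)


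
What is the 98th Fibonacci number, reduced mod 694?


F(k) mod 694 for k=1..98:
1, 1, 2, 3, 5, 8, 13, 21, 34, 55, 89, 144, 233, 377, 610, 293, 209, 502, 17, 519, 536, 361, 203, 564, 73, 637, 16, 653, 669, 628, 603, 537, 446, 289, 41, 330, 371, 7, 378, 385, 69, 454, 523, 283, 112, 395, 507, 208, 21, 229, 250, 479, 35, 514, 549, 369, 224, 593, 123, 22, 145, 167, 312, 479, 97, 576, 673, 555, 534, 395, 235, 630, 171, 107, 278, 385, 663, 354, 323, 677, 306, 289, 595, 190, 91, 281, 372, 653, 331, 290, 621, 217, 144, 361, 505, 172, 677, 155
F(98) mod 694 = 155


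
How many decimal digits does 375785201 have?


375785201 has 9 digits in base 10
floor(log10(375785201)) + 1 = floor(8.5749) + 1 = 9

9 digits (base 10)


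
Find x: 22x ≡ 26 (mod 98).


GCD(22, 98) = 2 divides 26
Divide: 11x ≡ 13 (mod 49)
x ≡ 19 (mod 49)


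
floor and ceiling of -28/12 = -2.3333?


-28/12 = -2.3333
floor = -3
ceil = -2

floor = -3, ceil = -2


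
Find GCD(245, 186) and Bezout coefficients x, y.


Tabular extended Euclidean (each row: r = 245*s + 186*t):
r=245, s=1, t=0
r=186, s=0, t=1
q=1: r=59, s=1, t=-1   [245*(1) + 186*(-1) = 59]
q=3: r=9, s=-3, t=4   [245*(-3) + 186*(4) = 9]
q=6: r=5, s=19, t=-25   [245*(19) + 186*(-25) = 5]
q=1: r=4, s=-22, t=29   [245*(-22) + 186*(29) = 4]
q=1: r=1, s=41, t=-54   [245*(41) + 186*(-54) = 1]
q=4: r=0, s=-186, t=245   [245*(-186) + 186*(245) = 0]
GCD = 1; from the row with r=1: x=41, y=-54
Check: 245*(41) + 186*(-54) = 10045 - 10044 = 1

GCD = 1, x = 41, y = -54


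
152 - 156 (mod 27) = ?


152 - 156 = -4
-4 mod 27 = 23


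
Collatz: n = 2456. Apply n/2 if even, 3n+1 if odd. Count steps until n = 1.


2456 → 1228 → 614 → 307 → 922 → 461 → 1384 → 692 → 346 → 173 → 520 → 260 → 130 → 65 → 196 → 98 → 49 → 148 → 74 → 37 → 112 → 56 → 28 → 14 → 7 → 22 → 11 → 34 → 17 → 52 → 26 → 13 → 40 → 20 → 10 → 5 → 16 → 8 → 4 → 2 → 1
Total steps = 40

40 steps


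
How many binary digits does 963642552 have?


963642552 in base 2 = 111001011100000000010010111000
Number of digits = 30

30 digits (base 2)


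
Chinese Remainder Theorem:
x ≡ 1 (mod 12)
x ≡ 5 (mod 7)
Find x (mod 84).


M = 12*7 = 84
M1 = M/12 = 7, M2 = M/7 = 12
M1^(-1) mod 12 = 7, M2^(-1) mod 7 = 3
x = 1*7*7 + 5*12*3 = 229
229 mod 84 = 61
Check: 61 mod 12 = 1 ✓, 61 mod 7 = 5 ✓

x ≡ 61 (mod 84)


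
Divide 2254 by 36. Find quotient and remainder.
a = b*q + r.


2254 = 36 * 62 + 22
Check: 2232 + 22 = 2254

q = 62, r = 22


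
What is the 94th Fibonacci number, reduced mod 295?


F(k) mod 295 for k=1..94:
1, 1, 2, 3, 5, 8, 13, 21, 34, 55, 89, 144, 233, 82, 20, 102, 122, 224, 51, 275, 31, 11, 42, 53, 95, 148, 243, 96, 44, 140, 184, 29, 213, 242, 160, 107, 267, 79, 51, 130, 181, 16, 197, 213, 115, 33, 148, 181, 34, 215, 249, 169, 123, 292, 120, 117, 237, 59, 1, 60, 61, 121, 182, 8, 190, 198, 93, 291, 89, 85, 174, 259, 138, 102, 240, 47, 287, 39, 31, 70, 101, 171, 272, 148, 125, 273, 103, 81, 184, 265, 154, 124, 278, 107
F(94) mod 295 = 107


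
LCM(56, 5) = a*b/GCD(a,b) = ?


GCD(56, 5) = 1
LCM = 56*5/1 = 280/1 = 280

LCM = 280


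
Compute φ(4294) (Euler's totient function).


4294 = 2 × 19 × 113
Prime factors: 2, 19, 113
φ(4294) = 4294 × (1-1/2) × (1-1/19) × (1-1/113)
= 4294 × 1/2 × 18/19 × 112/113 = 2016

φ(4294) = 2016


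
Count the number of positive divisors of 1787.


1787 = 1787^1
d(1787) = (1+1) = 2

2 divisors


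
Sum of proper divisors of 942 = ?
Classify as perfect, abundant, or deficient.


Proper divisors: 1, 2, 3, 6, 157, 314, 471
Sum = 1 + 2 + 3 + 6 + 157 + 314 + 471 = 954
954 > 942 → abundant

s(942) = 954 (abundant)


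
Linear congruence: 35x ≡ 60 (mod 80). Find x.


GCD(35, 80) = 5 divides 60
Divide: 7x ≡ 12 (mod 16)
x ≡ 4 (mod 16)


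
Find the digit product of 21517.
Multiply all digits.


2 × 1 × 5 × 1 × 7 = 70


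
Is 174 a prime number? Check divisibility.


174 / 2 = 87 (exact division)
174 is NOT prime.

No, 174 is not prime


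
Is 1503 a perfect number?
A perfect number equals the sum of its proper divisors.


Proper divisors of 1503: 1, 3, 9, 167, 501
Sum = 1 + 3 + 9 + 167 + 501 = 681

No, 1503 is not perfect (681 ≠ 1503)


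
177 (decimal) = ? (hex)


177 (base 10) = 177 (decimal)
177 (decimal) = B1 (base 16)


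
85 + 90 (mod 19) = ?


85 + 90 = 175
175 mod 19 = 4


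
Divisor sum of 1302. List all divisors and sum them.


Divisors of 1302: 1, 2, 3, 6, 7, 14, 21, 31, 42, 62, 93, 186, 217, 434, 651, 1302
Sum = 1 + 2 + 3 + 6 + 7 + 14 + 21 + 31 + 42 + 62 + 93 + 186 + 217 + 434 + 651 + 1302 = 3072

σ(1302) = 3072


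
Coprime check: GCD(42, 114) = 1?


Euclidean algorithm:
114 = 2 * 42 + 30
42 = 1 * 30 + 12
30 = 2 * 12 + 6
12 = 2 * 6 + 0
GCD(42, 114) = 6

No, not coprime (GCD = 6)


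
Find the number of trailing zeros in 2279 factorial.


floor(2279/5) = 455
floor(2279/25) = 91
floor(2279/125) = 18
floor(2279/625) = 3
Total = 567

567 trailing zeros


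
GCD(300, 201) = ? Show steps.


300 = 1 * 201 + 99
201 = 2 * 99 + 3
99 = 33 * 3 + 0
GCD = 3


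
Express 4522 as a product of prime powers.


4522 / 2 = 2261
2261 / 7 = 323
323 / 17 = 19
19 / 19 = 1
4522 = 2 × 7 × 17 × 19


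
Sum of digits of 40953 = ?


4 + 0 + 9 + 5 + 3 = 21


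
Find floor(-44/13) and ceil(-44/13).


-44/13 = -3.3846
floor = -4
ceil = -3

floor = -4, ceil = -3


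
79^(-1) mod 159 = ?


Use the extended Euclidean algorithm on (159, 79); each row r = 159*s + 79*t:
r=159, s=1, t=0
r=79, s=0, t=1
q=2: r=1, s=1, t=-2   [159*(1) + 79*(-2) = 1]
q=79: r=0, s=-79, t=159   [159*(-79) + 79*(159) = 0]
GCD = 1 with t = -2, so 79*(-2) ≡ 1 (mod 159)
Inverse = -2 mod 159 = 157
Check: 79 * 157 = 12403 ≡ 1 (mod 159)

79^(-1) ≡ 157 (mod 159)


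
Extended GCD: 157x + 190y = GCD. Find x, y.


Tabular extended Euclidean (each row: r = 157*s + 190*t):
r=157, s=1, t=0
r=190, s=0, t=1
q=0: r=157, s=1, t=0   [157*(1) + 190*(0) = 157]
q=1: r=33, s=-1, t=1   [157*(-1) + 190*(1) = 33]
q=4: r=25, s=5, t=-4   [157*(5) + 190*(-4) = 25]
q=1: r=8, s=-6, t=5   [157*(-6) + 190*(5) = 8]
q=3: r=1, s=23, t=-19   [157*(23) + 190*(-19) = 1]
q=8: r=0, s=-190, t=157   [157*(-190) + 190*(157) = 0]
GCD = 1; from the row with r=1: x=23, y=-19
Check: 157*(23) + 190*(-19) = 3611 - 3610 = 1

GCD = 1, x = 23, y = -19


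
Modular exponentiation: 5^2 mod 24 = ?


5^1 mod 24 = 5
5^2 mod 24 = 1


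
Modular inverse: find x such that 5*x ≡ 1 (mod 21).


Use the extended Euclidean algorithm on (21, 5); each row r = 21*s + 5*t:
r=21, s=1, t=0
r=5, s=0, t=1
q=4: r=1, s=1, t=-4   [21*(1) + 5*(-4) = 1]
q=5: r=0, s=-5, t=21   [21*(-5) + 5*(21) = 0]
GCD = 1 with t = -4, so 5*(-4) ≡ 1 (mod 21)
Inverse = -4 mod 21 = 17
Check: 5 * 17 = 85 ≡ 1 (mod 21)

5^(-1) ≡ 17 (mod 21)


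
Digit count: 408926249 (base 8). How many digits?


408926249 in base 8 = 3027734051
Number of digits = 10

10 digits (base 8)


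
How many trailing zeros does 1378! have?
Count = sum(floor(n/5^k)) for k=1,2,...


floor(1378/5) = 275
floor(1378/25) = 55
floor(1378/125) = 11
floor(1378/625) = 2
Total = 343

343 trailing zeros


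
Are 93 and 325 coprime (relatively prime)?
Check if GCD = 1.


Euclidean algorithm:
325 = 3 * 93 + 46
93 = 2 * 46 + 1
46 = 46 * 1 + 0
GCD(93, 325) = 1

Yes, coprime (GCD = 1)


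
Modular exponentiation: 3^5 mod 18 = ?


3^1 mod 18 = 3
3^2 mod 18 = 9
3^3 mod 18 = 9
3^4 mod 18 = 9
3^5 mod 18 = 9


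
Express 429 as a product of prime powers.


429 / 3 = 143
143 / 11 = 13
13 / 13 = 1
429 = 3 × 11 × 13


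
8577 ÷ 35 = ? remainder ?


8577 = 35 * 245 + 2
Check: 8575 + 2 = 8577

q = 245, r = 2


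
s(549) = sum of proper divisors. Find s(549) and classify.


Proper divisors: 1, 3, 9, 61, 183
Sum = 1 + 3 + 9 + 61 + 183 = 257
257 < 549 → deficient

s(549) = 257 (deficient)


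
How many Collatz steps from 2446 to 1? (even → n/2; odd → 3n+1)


2446 → 1223 → 3670 → 1835 → 5506 → 2753 → 8260 → 4130 → 2065 → 6196 → 3098 → 1549 → 4648 → 2324 → 1162 → 581 → 1744 → 872 → 436 → 218 → 109 → 328 → 164 → 82 → 41 → 124 → 62 → 31 → 94 → 47 → 142 → 71 → 214 → 107 → 322 → 161 → 484 → 242 → 121 → 364 → 182 → 91 → 274 → 137 → 412 → 206 → 103 → 310 → 155 → 466 → 233 → 700 → 350 → 175 → 526 → 263 → 790 → 395 → 1186 → 593 → 1780 → 890 → 445 → 1336 → 668 → 334 → 167 → 502 → 251 → 754 → 377 → 1132 → 566 → 283 → 850 → 425 → 1276 → 638 → 319 → 958 → 479 → 1438 → 719 → 2158 → 1079 → 3238 → 1619 → 4858 → 2429 → 7288 → 3644 → 1822 → 911 → 2734 → 1367 → 4102 → 2051 → 6154 → 3077 → 9232 → 4616 → 2308 → 1154 → 577 → 1732 → 866 → 433 → 1300 → 650 → 325 → 976 → 488 → 244 → 122 → 61 → 184 → 92 → 46 → 23 → 70 → 35 → 106 → 53 → 160 → 80 → 40 → 20 → 10 → 5 → 16 → 8 → 4 → 2 → 1
Total steps = 133

133 steps


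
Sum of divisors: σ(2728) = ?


Divisors of 2728: 1, 2, 4, 8, 11, 22, 31, 44, 62, 88, 124, 248, 341, 682, 1364, 2728
Sum = 1 + 2 + 4 + 8 + 11 + 22 + 31 + 44 + 62 + 88 + 124 + 248 + 341 + 682 + 1364 + 2728 = 5760

σ(2728) = 5760


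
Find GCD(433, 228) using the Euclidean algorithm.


433 = 1 * 228 + 205
228 = 1 * 205 + 23
205 = 8 * 23 + 21
23 = 1 * 21 + 2
21 = 10 * 2 + 1
2 = 2 * 1 + 0
GCD = 1


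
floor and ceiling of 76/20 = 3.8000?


76/20 = 3.8000
floor = 3
ceil = 4

floor = 3, ceil = 4


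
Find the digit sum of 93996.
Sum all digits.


9 + 3 + 9 + 9 + 6 = 36


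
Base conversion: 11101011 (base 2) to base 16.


11101011 (base 2) = 235 (decimal)
235 (decimal) = EB (base 16)


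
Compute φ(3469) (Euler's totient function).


3469 = 3469
Prime factors: 3469
φ(3469) = 3469 × (1-1/3469)
= 3469 × 3468/3469 = 3468

φ(3469) = 3468


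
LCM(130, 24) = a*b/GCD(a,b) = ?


GCD(130, 24) = 2
LCM = 130*24/2 = 3120/2 = 1560

LCM = 1560


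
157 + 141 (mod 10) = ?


157 + 141 = 298
298 mod 10 = 8


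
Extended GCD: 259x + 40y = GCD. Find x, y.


Tabular extended Euclidean (each row: r = 259*s + 40*t):
r=259, s=1, t=0
r=40, s=0, t=1
q=6: r=19, s=1, t=-6   [259*(1) + 40*(-6) = 19]
q=2: r=2, s=-2, t=13   [259*(-2) + 40*(13) = 2]
q=9: r=1, s=19, t=-123   [259*(19) + 40*(-123) = 1]
q=2: r=0, s=-40, t=259   [259*(-40) + 40*(259) = 0]
GCD = 1; from the row with r=1: x=19, y=-123
Check: 259*(19) + 40*(-123) = 4921 - 4920 = 1

GCD = 1, x = 19, y = -123


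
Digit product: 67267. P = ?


6 × 7 × 2 × 6 × 7 = 3528


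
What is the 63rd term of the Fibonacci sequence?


Sequence: 1, 1, 2, 3, 5, 8, 13, 21, 34, 55, 89, 144, 233, 377, 610, 987, 1597, 2584, 4181, 6765, 10946, 17711, 28657, 46368, 75025, 121393, 196418, 317811, 514229, 832040, 1346269, 2178309, 3524578, 5702887, 9227465, 14930352, 24157817, 39088169, 63245986, 102334155, 165580141, 267914296, 433494437, 701408733, 1134903170, 1836311903, 2971215073, 4807526976, 7778742049, 12586269025, 20365011074, 32951280099, 53316291173, 86267571272, 139583862445, 225851433717, 365435296162, 591286729879, 956722026041, 1548008755920, 2504730781961, 4052739537881, 6557470319842
F(63) = 6557470319842


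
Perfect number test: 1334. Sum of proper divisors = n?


Proper divisors of 1334: 1, 2, 23, 29, 46, 58, 667
Sum = 1 + 2 + 23 + 29 + 46 + 58 + 667 = 826

No, 1334 is not perfect (826 ≠ 1334)


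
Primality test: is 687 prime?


687 / 3 = 229 (exact division)
687 is NOT prime.

No, 687 is not prime


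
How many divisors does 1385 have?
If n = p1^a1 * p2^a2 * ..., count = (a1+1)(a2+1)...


1385 = 5^1 × 277^1
d(1385) = (1+1) × (1+1) = 4

4 divisors


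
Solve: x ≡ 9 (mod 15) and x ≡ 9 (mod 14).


M = 15*14 = 210
M1 = M/15 = 14, M2 = M/14 = 15
M1^(-1) mod 15 = 14, M2^(-1) mod 14 = 1
x = 9*14*14 + 9*15*1 = 1899
1899 mod 210 = 9
Check: 9 mod 15 = 9 ✓, 9 mod 14 = 9 ✓

x ≡ 9 (mod 210)


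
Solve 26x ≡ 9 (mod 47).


GCD(26, 47) = 1, unique solution
a^(-1) mod 47 = 38
x = 38 * 9 mod 47 = 13

x ≡ 13 (mod 47)


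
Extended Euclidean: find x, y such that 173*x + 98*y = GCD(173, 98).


Tabular extended Euclidean (each row: r = 173*s + 98*t):
r=173, s=1, t=0
r=98, s=0, t=1
q=1: r=75, s=1, t=-1   [173*(1) + 98*(-1) = 75]
q=1: r=23, s=-1, t=2   [173*(-1) + 98*(2) = 23]
q=3: r=6, s=4, t=-7   [173*(4) + 98*(-7) = 6]
q=3: r=5, s=-13, t=23   [173*(-13) + 98*(23) = 5]
q=1: r=1, s=17, t=-30   [173*(17) + 98*(-30) = 1]
q=5: r=0, s=-98, t=173   [173*(-98) + 98*(173) = 0]
GCD = 1; from the row with r=1: x=17, y=-30
Check: 173*(17) + 98*(-30) = 2941 - 2940 = 1

GCD = 1, x = 17, y = -30


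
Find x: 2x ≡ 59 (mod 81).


GCD(2, 81) = 1, unique solution
a^(-1) mod 81 = 41
x = 41 * 59 mod 81 = 70

x ≡ 70 (mod 81)


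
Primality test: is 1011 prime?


1011 / 3 = 337 (exact division)
1011 is NOT prime.

No, 1011 is not prime


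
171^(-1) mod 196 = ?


Use the extended Euclidean algorithm on (196, 171); each row r = 196*s + 171*t:
r=196, s=1, t=0
r=171, s=0, t=1
q=1: r=25, s=1, t=-1   [196*(1) + 171*(-1) = 25]
q=6: r=21, s=-6, t=7   [196*(-6) + 171*(7) = 21]
q=1: r=4, s=7, t=-8   [196*(7) + 171*(-8) = 4]
q=5: r=1, s=-41, t=47   [196*(-41) + 171*(47) = 1]
q=4: r=0, s=171, t=-196   [196*(171) + 171*(-196) = 0]
GCD = 1 with t = 47, so 171*(47) ≡ 1 (mod 196)
Inverse = 47 mod 196 = 47
Check: 171 * 47 = 8037 ≡ 1 (mod 196)

171^(-1) ≡ 47 (mod 196)


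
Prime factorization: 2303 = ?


2303 / 7 = 329
329 / 7 = 47
47 / 47 = 1
2303 = 7^2 × 47


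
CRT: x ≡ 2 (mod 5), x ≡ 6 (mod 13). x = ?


M = 5*13 = 65
M1 = M/5 = 13, M2 = M/13 = 5
M1^(-1) mod 5 = 2, M2^(-1) mod 13 = 8
x = 2*13*2 + 6*5*8 = 292
292 mod 65 = 32
Check: 32 mod 5 = 2 ✓, 32 mod 13 = 6 ✓

x ≡ 32 (mod 65)


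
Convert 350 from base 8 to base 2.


350 (base 8) = 232 (decimal)
232 (decimal) = 11101000 (base 2)


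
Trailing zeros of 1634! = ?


floor(1634/5) = 326
floor(1634/25) = 65
floor(1634/125) = 13
floor(1634/625) = 2
Total = 406

406 trailing zeros


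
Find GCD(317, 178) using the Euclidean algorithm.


317 = 1 * 178 + 139
178 = 1 * 139 + 39
139 = 3 * 39 + 22
39 = 1 * 22 + 17
22 = 1 * 17 + 5
17 = 3 * 5 + 2
5 = 2 * 2 + 1
2 = 2 * 1 + 0
GCD = 1


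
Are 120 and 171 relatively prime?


Euclidean algorithm:
171 = 1 * 120 + 51
120 = 2 * 51 + 18
51 = 2 * 18 + 15
18 = 1 * 15 + 3
15 = 5 * 3 + 0
GCD(120, 171) = 3

No, not coprime (GCD = 3)


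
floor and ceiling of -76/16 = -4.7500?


-76/16 = -4.7500
floor = -5
ceil = -4

floor = -5, ceil = -4


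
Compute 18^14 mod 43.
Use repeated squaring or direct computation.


18^1 mod 43 = 18
18^2 mod 43 = 23
18^3 mod 43 = 27
18^4 mod 43 = 13
18^5 mod 43 = 19
18^6 mod 43 = 41
18^7 mod 43 = 7
18^8 mod 43 = 40
18^9 mod 43 = 32
18^10 mod 43 = 17
18^11 mod 43 = 5
18^12 mod 43 = 4
18^13 mod 43 = 29
18^14 mod 43 = 6


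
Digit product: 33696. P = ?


3 × 3 × 6 × 9 × 6 = 2916


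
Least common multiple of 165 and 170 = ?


GCD(165, 170) = 5
LCM = 165*170/5 = 28050/5 = 5610

LCM = 5610


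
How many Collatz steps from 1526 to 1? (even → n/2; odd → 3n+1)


1526 → 763 → 2290 → 1145 → 3436 → 1718 → 859 → 2578 → 1289 → 3868 → 1934 → 967 → 2902 → 1451 → 4354 → 2177 → 6532 → 3266 → 1633 → 4900 → 2450 → 1225 → 3676 → 1838 → 919 → 2758 → 1379 → 4138 → 2069 → 6208 → 3104 → 1552 → 776 → 388 → 194 → 97 → 292 → 146 → 73 → 220 → 110 → 55 → 166 → 83 → 250 → 125 → 376 → 188 → 94 → 47 → 142 → 71 → 214 → 107 → 322 → 161 → 484 → 242 → 121 → 364 → 182 → 91 → 274 → 137 → 412 → 206 → 103 → 310 → 155 → 466 → 233 → 700 → 350 → 175 → 526 → 263 → 790 → 395 → 1186 → 593 → 1780 → 890 → 445 → 1336 → 668 → 334 → 167 → 502 → 251 → 754 → 377 → 1132 → 566 → 283 → 850 → 425 → 1276 → 638 → 319 → 958 → 479 → 1438 → 719 → 2158 → 1079 → 3238 → 1619 → 4858 → 2429 → 7288 → 3644 → 1822 → 911 → 2734 → 1367 → 4102 → 2051 → 6154 → 3077 → 9232 → 4616 → 2308 → 1154 → 577 → 1732 → 866 → 433 → 1300 → 650 → 325 → 976 → 488 → 244 → 122 → 61 → 184 → 92 → 46 → 23 → 70 → 35 → 106 → 53 → 160 → 80 → 40 → 20 → 10 → 5 → 16 → 8 → 4 → 2 → 1
Total steps = 153

153 steps


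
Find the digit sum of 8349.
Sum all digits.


8 + 3 + 4 + 9 = 24


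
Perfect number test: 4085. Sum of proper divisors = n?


Proper divisors of 4085: 1, 5, 19, 43, 95, 215, 817
Sum = 1 + 5 + 19 + 43 + 95 + 215 + 817 = 1195

No, 4085 is not perfect (1195 ≠ 4085)


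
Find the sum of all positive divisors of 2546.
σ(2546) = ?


Divisors of 2546: 1, 2, 19, 38, 67, 134, 1273, 2546
Sum = 1 + 2 + 19 + 38 + 67 + 134 + 1273 + 2546 = 4080

σ(2546) = 4080


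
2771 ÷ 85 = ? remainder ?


2771 = 85 * 32 + 51
Check: 2720 + 51 = 2771

q = 32, r = 51


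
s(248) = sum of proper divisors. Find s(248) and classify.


Proper divisors: 1, 2, 4, 8, 31, 62, 124
Sum = 1 + 2 + 4 + 8 + 31 + 62 + 124 = 232
232 < 248 → deficient

s(248) = 232 (deficient)


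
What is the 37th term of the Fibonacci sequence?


Sequence: 1, 1, 2, 3, 5, 8, 13, 21, 34, 55, 89, 144, 233, 377, 610, 987, 1597, 2584, 4181, 6765, 10946, 17711, 28657, 46368, 75025, 121393, 196418, 317811, 514229, 832040, 1346269, 2178309, 3524578, 5702887, 9227465, 14930352, 24157817
F(37) = 24157817


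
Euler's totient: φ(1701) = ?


1701 = 3^5 × 7
Prime factors: 3, 7
φ(1701) = 1701 × (1-1/3) × (1-1/7)
= 1701 × 2/3 × 6/7 = 972

φ(1701) = 972


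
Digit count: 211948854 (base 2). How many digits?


211948854 in base 2 = 1100101000100001010100110110
Number of digits = 28

28 digits (base 2)


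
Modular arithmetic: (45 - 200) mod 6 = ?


45 - 200 = -155
-155 mod 6 = 1


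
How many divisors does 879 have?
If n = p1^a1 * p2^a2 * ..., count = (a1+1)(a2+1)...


879 = 3^1 × 293^1
d(879) = (1+1) × (1+1) = 4

4 divisors


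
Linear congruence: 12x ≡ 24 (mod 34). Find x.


GCD(12, 34) = 2 divides 24
Divide: 6x ≡ 12 (mod 17)
x ≡ 2 (mod 17)


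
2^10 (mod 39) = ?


2^1 mod 39 = 2
2^2 mod 39 = 4
2^3 mod 39 = 8
2^4 mod 39 = 16
2^5 mod 39 = 32
2^6 mod 39 = 25
2^7 mod 39 = 11
2^8 mod 39 = 22
2^9 mod 39 = 5
2^10 mod 39 = 10


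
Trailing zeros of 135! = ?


floor(135/5) = 27
floor(135/25) = 5
floor(135/125) = 1
Total = 33

33 trailing zeros


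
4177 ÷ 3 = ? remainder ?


4177 = 3 * 1392 + 1
Check: 4176 + 1 = 4177

q = 1392, r = 1


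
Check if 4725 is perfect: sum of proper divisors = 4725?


Proper divisors of 4725: 1, 3, 5, 7, 9, 15, 21, 25, 27, 35, 45, 63, 75, 105, 135, 175, 189, 225, 315, 525, 675, 945, 1575
Sum = 1 + 3 + 5 + 7 + 9 + 15 + 21 + 25 + 27 + 35 + 45 + 63 + 75 + 105 + 135 + 175 + 189 + 225 + 315 + 525 + 675 + 945 + 1575 = 5195

No, 4725 is not perfect (5195 ≠ 4725)


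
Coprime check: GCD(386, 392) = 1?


Euclidean algorithm:
392 = 1 * 386 + 6
386 = 64 * 6 + 2
6 = 3 * 2 + 0
GCD(386, 392) = 2

No, not coprime (GCD = 2)


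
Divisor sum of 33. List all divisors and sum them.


Divisors of 33: 1, 3, 11, 33
Sum = 1 + 3 + 11 + 33 = 48

σ(33) = 48


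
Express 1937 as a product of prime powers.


1937 / 13 = 149
149 / 149 = 1
1937 = 13 × 149


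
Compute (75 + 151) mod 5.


75 + 151 = 226
226 mod 5 = 1


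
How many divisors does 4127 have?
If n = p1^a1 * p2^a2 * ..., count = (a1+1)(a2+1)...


4127 = 4127^1
d(4127) = (1+1) = 2

2 divisors


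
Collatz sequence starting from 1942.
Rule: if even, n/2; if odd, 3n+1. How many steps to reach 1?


1942 → 971 → 2914 → 1457 → 4372 → 2186 → 1093 → 3280 → 1640 → 820 → 410 → 205 → 616 → 308 → 154 → 77 → 232 → 116 → 58 → 29 → 88 → 44 → 22 → 11 → 34 → 17 → 52 → 26 → 13 → 40 → 20 → 10 → 5 → 16 → 8 → 4 → 2 → 1
Total steps = 37

37 steps


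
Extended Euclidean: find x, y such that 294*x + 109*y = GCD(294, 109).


Tabular extended Euclidean (each row: r = 294*s + 109*t):
r=294, s=1, t=0
r=109, s=0, t=1
q=2: r=76, s=1, t=-2   [294*(1) + 109*(-2) = 76]
q=1: r=33, s=-1, t=3   [294*(-1) + 109*(3) = 33]
q=2: r=10, s=3, t=-8   [294*(3) + 109*(-8) = 10]
q=3: r=3, s=-10, t=27   [294*(-10) + 109*(27) = 3]
q=3: r=1, s=33, t=-89   [294*(33) + 109*(-89) = 1]
q=3: r=0, s=-109, t=294   [294*(-109) + 109*(294) = 0]
GCD = 1; from the row with r=1: x=33, y=-89
Check: 294*(33) + 109*(-89) = 9702 - 9701 = 1

GCD = 1, x = 33, y = -89


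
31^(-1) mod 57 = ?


Use the extended Euclidean algorithm on (57, 31); each row r = 57*s + 31*t:
r=57, s=1, t=0
r=31, s=0, t=1
q=1: r=26, s=1, t=-1   [57*(1) + 31*(-1) = 26]
q=1: r=5, s=-1, t=2   [57*(-1) + 31*(2) = 5]
q=5: r=1, s=6, t=-11   [57*(6) + 31*(-11) = 1]
q=5: r=0, s=-31, t=57   [57*(-31) + 31*(57) = 0]
GCD = 1 with t = -11, so 31*(-11) ≡ 1 (mod 57)
Inverse = -11 mod 57 = 46
Check: 31 * 46 = 1426 ≡ 1 (mod 57)

31^(-1) ≡ 46 (mod 57)


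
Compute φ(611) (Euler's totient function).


611 = 13 × 47
Prime factors: 13, 47
φ(611) = 611 × (1-1/13) × (1-1/47)
= 611 × 12/13 × 46/47 = 552

φ(611) = 552


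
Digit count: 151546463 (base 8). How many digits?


151546463 in base 8 = 1102065137
Number of digits = 10

10 digits (base 8)


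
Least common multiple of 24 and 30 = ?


GCD(24, 30) = 6
LCM = 24*30/6 = 720/6 = 120

LCM = 120


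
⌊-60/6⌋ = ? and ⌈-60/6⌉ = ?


-60/6 = -10.0000
floor = -10
ceil = -10

floor = -10, ceil = -10


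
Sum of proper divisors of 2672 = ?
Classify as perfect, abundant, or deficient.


Proper divisors: 1, 2, 4, 8, 16, 167, 334, 668, 1336
Sum = 1 + 2 + 4 + 8 + 16 + 167 + 334 + 668 + 1336 = 2536
2536 < 2672 → deficient

s(2672) = 2536 (deficient)


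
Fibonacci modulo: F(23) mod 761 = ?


F(k) mod 761 for k=1..23:
1, 1, 2, 3, 5, 8, 13, 21, 34, 55, 89, 144, 233, 377, 610, 226, 75, 301, 376, 677, 292, 208, 500
F(23) mod 761 = 500


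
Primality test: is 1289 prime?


Check divisors up to sqrt(1289) = 35.9026
No divisors found.
1289 is prime.

Yes, 1289 is prime


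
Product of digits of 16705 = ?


1 × 6 × 7 × 0 × 5 = 0


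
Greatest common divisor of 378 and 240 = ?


378 = 1 * 240 + 138
240 = 1 * 138 + 102
138 = 1 * 102 + 36
102 = 2 * 36 + 30
36 = 1 * 30 + 6
30 = 5 * 6 + 0
GCD = 6


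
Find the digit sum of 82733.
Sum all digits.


8 + 2 + 7 + 3 + 3 = 23


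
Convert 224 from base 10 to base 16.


224 (base 10) = 224 (decimal)
224 (decimal) = E0 (base 16)


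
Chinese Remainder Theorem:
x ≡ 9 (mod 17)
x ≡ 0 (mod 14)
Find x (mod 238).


M = 17*14 = 238
M1 = M/17 = 14, M2 = M/14 = 17
M1^(-1) mod 17 = 11, M2^(-1) mod 14 = 5
x = 9*14*11 + 0*17*5 = 1386
1386 mod 238 = 196
Check: 196 mod 17 = 9 ✓, 196 mod 14 = 0 ✓

x ≡ 196 (mod 238)


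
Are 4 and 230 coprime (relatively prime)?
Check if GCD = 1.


Euclidean algorithm:
230 = 57 * 4 + 2
4 = 2 * 2 + 0
GCD(4, 230) = 2

No, not coprime (GCD = 2)


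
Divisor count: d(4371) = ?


4371 = 3^1 × 31^1 × 47^1
d(4371) = (1+1) × (1+1) × (1+1) = 8

8 divisors


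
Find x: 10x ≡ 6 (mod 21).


GCD(10, 21) = 1, unique solution
a^(-1) mod 21 = 19
x = 19 * 6 mod 21 = 9

x ≡ 9 (mod 21)


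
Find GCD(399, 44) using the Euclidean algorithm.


399 = 9 * 44 + 3
44 = 14 * 3 + 2
3 = 1 * 2 + 1
2 = 2 * 1 + 0
GCD = 1


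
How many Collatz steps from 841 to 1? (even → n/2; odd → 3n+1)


841 → 2524 → 1262 → 631 → 1894 → 947 → 2842 → 1421 → 4264 → 2132 → 1066 → 533 → 1600 → 800 → 400 → 200 → 100 → 50 → 25 → 76 → 38 → 19 → 58 → 29 → 88 → 44 → 22 → 11 → 34 → 17 → 52 → 26 → 13 → 40 → 20 → 10 → 5 → 16 → 8 → 4 → 2 → 1
Total steps = 41

41 steps


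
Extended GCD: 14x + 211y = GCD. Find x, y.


Tabular extended Euclidean (each row: r = 14*s + 211*t):
r=14, s=1, t=0
r=211, s=0, t=1
q=0: r=14, s=1, t=0   [14*(1) + 211*(0) = 14]
q=15: r=1, s=-15, t=1   [14*(-15) + 211*(1) = 1]
q=14: r=0, s=211, t=-14   [14*(211) + 211*(-14) = 0]
GCD = 1; from the row with r=1: x=-15, y=1
Check: 14*(-15) + 211*(1) = -210 + 211 = 1

GCD = 1, x = -15, y = 1


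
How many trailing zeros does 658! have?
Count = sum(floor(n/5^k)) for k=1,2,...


floor(658/5) = 131
floor(658/25) = 26
floor(658/125) = 5
floor(658/625) = 1
Total = 163

163 trailing zeros


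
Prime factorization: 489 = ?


489 / 3 = 163
163 / 163 = 1
489 = 3 × 163


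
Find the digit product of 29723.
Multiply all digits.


2 × 9 × 7 × 2 × 3 = 756


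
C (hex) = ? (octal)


C (base 16) = 12 (decimal)
12 (decimal) = 14 (base 8)


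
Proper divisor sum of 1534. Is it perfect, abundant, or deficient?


Proper divisors: 1, 2, 13, 26, 59, 118, 767
Sum = 1 + 2 + 13 + 26 + 59 + 118 + 767 = 986
986 < 1534 → deficient

s(1534) = 986 (deficient)


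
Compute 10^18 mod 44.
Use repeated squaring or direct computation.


10^1 mod 44 = 10
10^2 mod 44 = 12
10^3 mod 44 = 32
10^4 mod 44 = 12
10^5 mod 44 = 32
10^6 mod 44 = 12
10^7 mod 44 = 32
10^8 mod 44 = 12
10^9 mod 44 = 32
10^10 mod 44 = 12
10^11 mod 44 = 32
10^12 mod 44 = 12
10^13 mod 44 = 32
10^14 mod 44 = 12
10^15 mod 44 = 32
10^16 mod 44 = 12
10^17 mod 44 = 32
10^18 mod 44 = 12


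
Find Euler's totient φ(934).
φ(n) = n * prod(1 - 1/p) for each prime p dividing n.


934 = 2 × 467
Prime factors: 2, 467
φ(934) = 934 × (1-1/2) × (1-1/467)
= 934 × 1/2 × 466/467 = 466

φ(934) = 466


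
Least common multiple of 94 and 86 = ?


GCD(94, 86) = 2
LCM = 94*86/2 = 8084/2 = 4042

LCM = 4042


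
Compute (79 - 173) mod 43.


79 - 173 = -94
-94 mod 43 = 35


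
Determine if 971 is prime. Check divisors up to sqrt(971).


Check divisors up to sqrt(971) = 31.1609
No divisors found.
971 is prime.

Yes, 971 is prime


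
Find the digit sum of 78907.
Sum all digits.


7 + 8 + 9 + 0 + 7 = 31


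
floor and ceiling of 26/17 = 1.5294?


26/17 = 1.5294
floor = 1
ceil = 2

floor = 1, ceil = 2


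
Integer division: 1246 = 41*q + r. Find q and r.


1246 = 41 * 30 + 16
Check: 1230 + 16 = 1246

q = 30, r = 16


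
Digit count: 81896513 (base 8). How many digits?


81896513 in base 8 = 470322101
Number of digits = 9

9 digits (base 8)


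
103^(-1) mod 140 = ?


Use the extended Euclidean algorithm on (140, 103); each row r = 140*s + 103*t:
r=140, s=1, t=0
r=103, s=0, t=1
q=1: r=37, s=1, t=-1   [140*(1) + 103*(-1) = 37]
q=2: r=29, s=-2, t=3   [140*(-2) + 103*(3) = 29]
q=1: r=8, s=3, t=-4   [140*(3) + 103*(-4) = 8]
q=3: r=5, s=-11, t=15   [140*(-11) + 103*(15) = 5]
q=1: r=3, s=14, t=-19   [140*(14) + 103*(-19) = 3]
q=1: r=2, s=-25, t=34   [140*(-25) + 103*(34) = 2]
q=1: r=1, s=39, t=-53   [140*(39) + 103*(-53) = 1]
q=2: r=0, s=-103, t=140   [140*(-103) + 103*(140) = 0]
GCD = 1 with t = -53, so 103*(-53) ≡ 1 (mod 140)
Inverse = -53 mod 140 = 87
Check: 103 * 87 = 8961 ≡ 1 (mod 140)

103^(-1) ≡ 87 (mod 140)


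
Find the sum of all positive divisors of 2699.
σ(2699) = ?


Divisors of 2699: 1, 2699
Sum = 1 + 2699 = 2700

σ(2699) = 2700


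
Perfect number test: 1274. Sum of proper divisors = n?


Proper divisors of 1274: 1, 2, 7, 13, 14, 26, 49, 91, 98, 182, 637
Sum = 1 + 2 + 7 + 13 + 14 + 26 + 49 + 91 + 98 + 182 + 637 = 1120

No, 1274 is not perfect (1120 ≠ 1274)


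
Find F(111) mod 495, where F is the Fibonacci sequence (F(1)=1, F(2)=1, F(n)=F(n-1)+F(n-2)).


F(k) mod 495 for k=1..111:
1, 1, 2, 3, 5, 8, 13, 21, 34, 55, 89, 144, 233, 377, 115, 492, 112, 109, 221, 330, 56, 386, 442, 333, 280, 118, 398, 21, 419, 440, 364, 309, 178, 487, 170, 162, 332, 494, 331, 330, 166, 1, 167, 168, 335, 8, 343, 351, 199, 55, 254, 309, 68, 377, 445, 327, 277, 109, 386, 0, 386, 386, 277, 168, 445, 118, 68, 186, 254, 440, 199, 144, 343, 487, 335, 327, 167, 494, 166, 165, 331, 1, 332, 333, 170, 8, 178, 186, 364, 55, 419, 474, 398, 377, 280, 162, 442, 109, 56, 165, 221, 386, 112, 3, 115, 118, 233, 351, 89, 440, 34
F(111) mod 495 = 34


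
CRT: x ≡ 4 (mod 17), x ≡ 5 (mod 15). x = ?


M = 17*15 = 255
M1 = M/17 = 15, M2 = M/15 = 17
M1^(-1) mod 17 = 8, M2^(-1) mod 15 = 8
x = 4*15*8 + 5*17*8 = 1160
1160 mod 255 = 140
Check: 140 mod 17 = 4 ✓, 140 mod 15 = 5 ✓

x ≡ 140 (mod 255)


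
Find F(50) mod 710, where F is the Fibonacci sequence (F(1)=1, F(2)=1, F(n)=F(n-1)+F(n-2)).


F(k) mod 710 for k=1..50:
1, 1, 2, 3, 5, 8, 13, 21, 34, 55, 89, 144, 233, 377, 610, 277, 177, 454, 631, 375, 296, 671, 257, 218, 475, 693, 458, 441, 189, 630, 109, 29, 138, 167, 305, 472, 67, 539, 606, 435, 331, 56, 387, 443, 120, 563, 683, 536, 509, 335
F(50) mod 710 = 335


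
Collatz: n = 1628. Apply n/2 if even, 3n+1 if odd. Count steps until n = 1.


1628 → 814 → 407 → 1222 → 611 → 1834 → 917 → 2752 → 1376 → 688 → 344 → 172 → 86 → 43 → 130 → 65 → 196 → 98 → 49 → 148 → 74 → 37 → 112 → 56 → 28 → 14 → 7 → 22 → 11 → 34 → 17 → 52 → 26 → 13 → 40 → 20 → 10 → 5 → 16 → 8 → 4 → 2 → 1
Total steps = 42

42 steps


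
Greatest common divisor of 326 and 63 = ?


326 = 5 * 63 + 11
63 = 5 * 11 + 8
11 = 1 * 8 + 3
8 = 2 * 3 + 2
3 = 1 * 2 + 1
2 = 2 * 1 + 0
GCD = 1


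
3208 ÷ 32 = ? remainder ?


3208 = 32 * 100 + 8
Check: 3200 + 8 = 3208

q = 100, r = 8


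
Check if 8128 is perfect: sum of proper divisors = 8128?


Proper divisors of 8128: 1, 2, 4, 8, 16, 32, 64, 127, 254, 508, 1016, 2032, 4064
Sum = 1 + 2 + 4 + 8 + 16 + 32 + 64 + 127 + 254 + 508 + 1016 + 2032 + 4064 = 8128

Yes, 8128 is perfect (8128 = 8128)


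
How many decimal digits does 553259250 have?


553259250 has 9 digits in base 10
floor(log10(553259250)) + 1 = floor(8.7429) + 1 = 9

9 digits (base 10)


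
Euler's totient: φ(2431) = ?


2431 = 11 × 13 × 17
Prime factors: 11, 13, 17
φ(2431) = 2431 × (1-1/11) × (1-1/13) × (1-1/17)
= 2431 × 10/11 × 12/13 × 16/17 = 1920

φ(2431) = 1920


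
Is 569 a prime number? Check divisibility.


Check divisors up to sqrt(569) = 23.8537
No divisors found.
569 is prime.

Yes, 569 is prime


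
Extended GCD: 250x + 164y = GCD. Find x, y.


Tabular extended Euclidean (each row: r = 250*s + 164*t):
r=250, s=1, t=0
r=164, s=0, t=1
q=1: r=86, s=1, t=-1   [250*(1) + 164*(-1) = 86]
q=1: r=78, s=-1, t=2   [250*(-1) + 164*(2) = 78]
q=1: r=8, s=2, t=-3   [250*(2) + 164*(-3) = 8]
q=9: r=6, s=-19, t=29   [250*(-19) + 164*(29) = 6]
q=1: r=2, s=21, t=-32   [250*(21) + 164*(-32) = 2]
q=3: r=0, s=-82, t=125   [250*(-82) + 164*(125) = 0]
GCD = 2; from the row with r=2: x=21, y=-32
Check: 250*(21) + 164*(-32) = 5250 - 5248 = 2

GCD = 2, x = 21, y = -32


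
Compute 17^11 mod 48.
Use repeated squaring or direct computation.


17^1 mod 48 = 17
17^2 mod 48 = 1
17^3 mod 48 = 17
17^4 mod 48 = 1
17^5 mod 48 = 17
17^6 mod 48 = 1
17^7 mod 48 = 17
17^8 mod 48 = 1
17^9 mod 48 = 17
17^10 mod 48 = 1
17^11 mod 48 = 17


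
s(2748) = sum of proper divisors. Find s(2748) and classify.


Proper divisors: 1, 2, 3, 4, 6, 12, 229, 458, 687, 916, 1374
Sum = 1 + 2 + 3 + 4 + 6 + 12 + 229 + 458 + 687 + 916 + 1374 = 3692
3692 > 2748 → abundant

s(2748) = 3692 (abundant)


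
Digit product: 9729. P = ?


9 × 7 × 2 × 9 = 1134


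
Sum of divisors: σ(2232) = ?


Divisors of 2232: 1, 2, 3, 4, 6, 8, 9, 12, 18, 24, 31, 36, 62, 72, 93, 124, 186, 248, 279, 372, 558, 744, 1116, 2232
Sum = 1 + 2 + 3 + 4 + 6 + 8 + 9 + 12 + 18 + 24 + 31 + 36 + 62 + 72 + 93 + 124 + 186 + 248 + 279 + 372 + 558 + 744 + 1116 + 2232 = 6240

σ(2232) = 6240


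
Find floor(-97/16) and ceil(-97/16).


-97/16 = -6.0625
floor = -7
ceil = -6

floor = -7, ceil = -6


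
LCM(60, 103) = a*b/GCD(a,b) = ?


GCD(60, 103) = 1
LCM = 60*103/1 = 6180/1 = 6180

LCM = 6180


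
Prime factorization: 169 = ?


169 / 13 = 13
13 / 13 = 1
169 = 13^2


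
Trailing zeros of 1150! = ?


floor(1150/5) = 230
floor(1150/25) = 46
floor(1150/125) = 9
floor(1150/625) = 1
Total = 286

286 trailing zeros


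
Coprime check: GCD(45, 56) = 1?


Euclidean algorithm:
56 = 1 * 45 + 11
45 = 4 * 11 + 1
11 = 11 * 1 + 0
GCD(45, 56) = 1

Yes, coprime (GCD = 1)


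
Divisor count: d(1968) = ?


1968 = 2^4 × 3^1 × 41^1
d(1968) = (4+1) × (1+1) × (1+1) = 20

20 divisors


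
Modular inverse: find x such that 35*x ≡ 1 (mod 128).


Use the extended Euclidean algorithm on (128, 35); each row r = 128*s + 35*t:
r=128, s=1, t=0
r=35, s=0, t=1
q=3: r=23, s=1, t=-3   [128*(1) + 35*(-3) = 23]
q=1: r=12, s=-1, t=4   [128*(-1) + 35*(4) = 12]
q=1: r=11, s=2, t=-7   [128*(2) + 35*(-7) = 11]
q=1: r=1, s=-3, t=11   [128*(-3) + 35*(11) = 1]
q=11: r=0, s=35, t=-128   [128*(35) + 35*(-128) = 0]
GCD = 1 with t = 11, so 35*(11) ≡ 1 (mod 128)
Inverse = 11 mod 128 = 11
Check: 35 * 11 = 385 ≡ 1 (mod 128)

35^(-1) ≡ 11 (mod 128)


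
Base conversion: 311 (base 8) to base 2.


311 (base 8) = 201 (decimal)
201 (decimal) = 11001001 (base 2)


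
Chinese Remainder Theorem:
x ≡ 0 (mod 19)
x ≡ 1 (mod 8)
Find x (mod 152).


M = 19*8 = 152
M1 = M/19 = 8, M2 = M/8 = 19
M1^(-1) mod 19 = 12, M2^(-1) mod 8 = 3
x = 0*8*12 + 1*19*3 = 57
57 mod 152 = 57
Check: 57 mod 19 = 0 ✓, 57 mod 8 = 1 ✓

x ≡ 57 (mod 152)


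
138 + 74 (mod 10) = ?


138 + 74 = 212
212 mod 10 = 2


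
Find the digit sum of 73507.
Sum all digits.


7 + 3 + 5 + 0 + 7 = 22


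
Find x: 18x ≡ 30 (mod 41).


GCD(18, 41) = 1, unique solution
a^(-1) mod 41 = 16
x = 16 * 30 mod 41 = 29

x ≡ 29 (mod 41)


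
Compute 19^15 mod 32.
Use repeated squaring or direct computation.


19^1 mod 32 = 19
19^2 mod 32 = 9
19^3 mod 32 = 11
19^4 mod 32 = 17
19^5 mod 32 = 3
19^6 mod 32 = 25
19^7 mod 32 = 27
19^8 mod 32 = 1
19^9 mod 32 = 19
19^10 mod 32 = 9
19^11 mod 32 = 11
19^12 mod 32 = 17
19^13 mod 32 = 3
19^14 mod 32 = 25
19^15 mod 32 = 27


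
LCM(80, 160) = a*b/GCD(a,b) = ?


GCD(80, 160) = 80
LCM = 80*160/80 = 12800/80 = 160

LCM = 160


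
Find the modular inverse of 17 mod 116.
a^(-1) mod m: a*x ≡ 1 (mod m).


Use the extended Euclidean algorithm on (116, 17); each row r = 116*s + 17*t:
r=116, s=1, t=0
r=17, s=0, t=1
q=6: r=14, s=1, t=-6   [116*(1) + 17*(-6) = 14]
q=1: r=3, s=-1, t=7   [116*(-1) + 17*(7) = 3]
q=4: r=2, s=5, t=-34   [116*(5) + 17*(-34) = 2]
q=1: r=1, s=-6, t=41   [116*(-6) + 17*(41) = 1]
q=2: r=0, s=17, t=-116   [116*(17) + 17*(-116) = 0]
GCD = 1 with t = 41, so 17*(41) ≡ 1 (mod 116)
Inverse = 41 mod 116 = 41
Check: 17 * 41 = 697 ≡ 1 (mod 116)

17^(-1) ≡ 41 (mod 116)


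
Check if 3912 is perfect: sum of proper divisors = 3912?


Proper divisors of 3912: 1, 2, 3, 4, 6, 8, 12, 24, 163, 326, 489, 652, 978, 1304, 1956
Sum = 1 + 2 + 3 + 4 + 6 + 8 + 12 + 24 + 163 + 326 + 489 + 652 + 978 + 1304 + 1956 = 5928

No, 3912 is not perfect (5928 ≠ 3912)


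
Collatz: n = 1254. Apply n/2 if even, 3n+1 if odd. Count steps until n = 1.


1254 → 627 → 1882 → 941 → 2824 → 1412 → 706 → 353 → 1060 → 530 → 265 → 796 → 398 → 199 → 598 → 299 → 898 → 449 → 1348 → 674 → 337 → 1012 → 506 → 253 → 760 → 380 → 190 → 95 → 286 → 143 → 430 → 215 → 646 → 323 → 970 → 485 → 1456 → 728 → 364 → 182 → 91 → 274 → 137 → 412 → 206 → 103 → 310 → 155 → 466 → 233 → 700 → 350 → 175 → 526 → 263 → 790 → 395 → 1186 → 593 → 1780 → 890 → 445 → 1336 → 668 → 334 → 167 → 502 → 251 → 754 → 377 → 1132 → 566 → 283 → 850 → 425 → 1276 → 638 → 319 → 958 → 479 → 1438 → 719 → 2158 → 1079 → 3238 → 1619 → 4858 → 2429 → 7288 → 3644 → 1822 → 911 → 2734 → 1367 → 4102 → 2051 → 6154 → 3077 → 9232 → 4616 → 2308 → 1154 → 577 → 1732 → 866 → 433 → 1300 → 650 → 325 → 976 → 488 → 244 → 122 → 61 → 184 → 92 → 46 → 23 → 70 → 35 → 106 → 53 → 160 → 80 → 40 → 20 → 10 → 5 → 16 → 8 → 4 → 2 → 1
Total steps = 132

132 steps
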